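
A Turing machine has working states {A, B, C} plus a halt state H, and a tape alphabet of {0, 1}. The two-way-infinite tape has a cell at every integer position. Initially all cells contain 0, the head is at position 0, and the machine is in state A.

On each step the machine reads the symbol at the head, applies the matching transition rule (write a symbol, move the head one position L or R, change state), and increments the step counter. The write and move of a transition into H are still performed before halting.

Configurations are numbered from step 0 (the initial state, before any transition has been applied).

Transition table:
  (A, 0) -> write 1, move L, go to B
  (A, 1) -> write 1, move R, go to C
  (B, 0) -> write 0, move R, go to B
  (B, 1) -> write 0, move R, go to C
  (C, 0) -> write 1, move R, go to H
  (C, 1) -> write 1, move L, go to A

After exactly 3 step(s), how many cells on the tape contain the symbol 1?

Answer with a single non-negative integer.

Step 1: in state A at pos 0, read 0 -> (A,0)->write 1,move L,goto B. Now: state=B, head=-1, tape[-2..1]=0010 (head:  ^)
Step 2: in state B at pos -1, read 0 -> (B,0)->write 0,move R,goto B. Now: state=B, head=0, tape[-2..1]=0010 (head:   ^)
Step 3: in state B at pos 0, read 1 -> (B,1)->write 0,move R,goto C. Now: state=C, head=1, tape[-2..2]=00000 (head:    ^)
No cell contains 1 after step 3 -> 0 cell(s)

Answer: 0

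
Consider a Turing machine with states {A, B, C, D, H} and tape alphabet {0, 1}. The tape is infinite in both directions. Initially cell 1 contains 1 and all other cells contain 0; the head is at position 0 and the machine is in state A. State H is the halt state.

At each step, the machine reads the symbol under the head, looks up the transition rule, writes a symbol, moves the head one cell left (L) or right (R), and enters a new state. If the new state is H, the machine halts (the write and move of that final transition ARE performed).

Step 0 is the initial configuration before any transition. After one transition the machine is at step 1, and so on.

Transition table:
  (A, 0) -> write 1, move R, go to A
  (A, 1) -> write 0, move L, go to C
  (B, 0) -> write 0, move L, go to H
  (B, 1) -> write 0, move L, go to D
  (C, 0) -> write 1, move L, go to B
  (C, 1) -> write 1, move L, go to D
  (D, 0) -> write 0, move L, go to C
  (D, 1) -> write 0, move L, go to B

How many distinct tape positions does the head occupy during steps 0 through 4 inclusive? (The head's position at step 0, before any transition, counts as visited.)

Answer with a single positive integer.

Step 1: in state A at pos 0, read 0 -> (A,0)->write 1,move R,goto A. Now: state=A, head=1, tape[-1..2]=0110 (head:   ^)
Step 2: in state A at pos 1, read 1 -> (A,1)->write 0,move L,goto C. Now: state=C, head=0, tape[-1..2]=0100 (head:  ^)
Step 3: in state C at pos 0, read 1 -> (C,1)->write 1,move L,goto D. Now: state=D, head=-1, tape[-2..2]=00100 (head:  ^)
Step 4: in state D at pos -1, read 0 -> (D,0)->write 0,move L,goto C. Now: state=C, head=-2, tape[-3..2]=000100 (head:  ^)
Head positions at steps 0..4: starting at 0, distinct positions visited = {-2, -1, 0, 1} -> 4 position(s)

Answer: 4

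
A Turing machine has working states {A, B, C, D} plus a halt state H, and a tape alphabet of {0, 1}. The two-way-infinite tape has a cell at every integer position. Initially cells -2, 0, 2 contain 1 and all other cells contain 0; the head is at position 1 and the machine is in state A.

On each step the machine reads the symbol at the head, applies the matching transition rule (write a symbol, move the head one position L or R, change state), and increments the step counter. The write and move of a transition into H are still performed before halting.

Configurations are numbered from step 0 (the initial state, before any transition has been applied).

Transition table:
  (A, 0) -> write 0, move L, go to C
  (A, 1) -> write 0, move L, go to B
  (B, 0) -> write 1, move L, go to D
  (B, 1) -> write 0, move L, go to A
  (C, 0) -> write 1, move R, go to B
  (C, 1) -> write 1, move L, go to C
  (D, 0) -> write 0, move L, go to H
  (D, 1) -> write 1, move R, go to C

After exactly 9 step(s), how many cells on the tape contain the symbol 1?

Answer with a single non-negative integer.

Step 1: in state A at pos 1, read 0 -> (A,0)->write 0,move L,goto C. Now: state=C, head=0, tape[-3..3]=0101010 (head:    ^)
Step 2: in state C at pos 0, read 1 -> (C,1)->write 1,move L,goto C. Now: state=C, head=-1, tape[-3..3]=0101010 (head:   ^)
Step 3: in state C at pos -1, read 0 -> (C,0)->write 1,move R,goto B. Now: state=B, head=0, tape[-3..3]=0111010 (head:    ^)
Step 4: in state B at pos 0, read 1 -> (B,1)->write 0,move L,goto A. Now: state=A, head=-1, tape[-3..3]=0110010 (head:   ^)
Step 5: in state A at pos -1, read 1 -> (A,1)->write 0,move L,goto B. Now: state=B, head=-2, tape[-3..3]=0100010 (head:  ^)
Step 6: in state B at pos -2, read 1 -> (B,1)->write 0,move L,goto A. Now: state=A, head=-3, tape[-4..3]=00000010 (head:  ^)
Step 7: in state A at pos -3, read 0 -> (A,0)->write 0,move L,goto C. Now: state=C, head=-4, tape[-5..3]=000000010 (head:  ^)
Step 8: in state C at pos -4, read 0 -> (C,0)->write 1,move R,goto B. Now: state=B, head=-3, tape[-5..3]=010000010 (head:   ^)
Step 9: in state B at pos -3, read 0 -> (B,0)->write 1,move L,goto D. Now: state=D, head=-4, tape[-5..3]=011000010 (head:  ^)
Cells containing 1 after step 9: {-4, -3, 2} -> 3 cell(s)

Answer: 3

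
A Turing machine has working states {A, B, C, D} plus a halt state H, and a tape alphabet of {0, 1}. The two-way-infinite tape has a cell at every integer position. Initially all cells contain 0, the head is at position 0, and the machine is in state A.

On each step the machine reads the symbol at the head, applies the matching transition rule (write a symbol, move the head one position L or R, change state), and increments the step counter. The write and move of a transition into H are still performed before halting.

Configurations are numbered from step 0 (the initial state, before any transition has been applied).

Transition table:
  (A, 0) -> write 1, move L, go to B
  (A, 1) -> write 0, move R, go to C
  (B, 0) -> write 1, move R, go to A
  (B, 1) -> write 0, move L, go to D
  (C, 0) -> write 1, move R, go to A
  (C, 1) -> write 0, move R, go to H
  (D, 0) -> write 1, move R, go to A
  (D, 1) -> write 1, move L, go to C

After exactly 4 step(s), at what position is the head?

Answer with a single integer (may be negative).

Step 1: in state A at pos 0, read 0 -> (A,0)->write 1,move L,goto B. Now: state=B, head=-1, tape[-2..1]=0010 (head:  ^)
Step 2: in state B at pos -1, read 0 -> (B,0)->write 1,move R,goto A. Now: state=A, head=0, tape[-2..1]=0110 (head:   ^)
Step 3: in state A at pos 0, read 1 -> (A,1)->write 0,move R,goto C. Now: state=C, head=1, tape[-2..2]=01000 (head:    ^)
Step 4: in state C at pos 1, read 0 -> (C,0)->write 1,move R,goto A. Now: state=A, head=2, tape[-2..3]=010100 (head:     ^)

Answer: 2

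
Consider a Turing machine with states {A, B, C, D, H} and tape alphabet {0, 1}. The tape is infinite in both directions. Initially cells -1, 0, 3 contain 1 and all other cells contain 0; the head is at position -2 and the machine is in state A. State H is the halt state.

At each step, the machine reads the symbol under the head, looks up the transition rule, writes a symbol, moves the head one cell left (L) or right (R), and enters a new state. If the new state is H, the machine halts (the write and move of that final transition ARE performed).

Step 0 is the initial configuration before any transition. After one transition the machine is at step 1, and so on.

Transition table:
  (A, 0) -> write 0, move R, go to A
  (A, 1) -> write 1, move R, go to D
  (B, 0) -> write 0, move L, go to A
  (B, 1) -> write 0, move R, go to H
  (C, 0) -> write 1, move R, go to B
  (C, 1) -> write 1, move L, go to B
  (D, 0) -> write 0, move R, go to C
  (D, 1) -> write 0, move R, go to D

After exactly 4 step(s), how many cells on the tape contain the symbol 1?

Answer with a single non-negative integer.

Answer: 2

Derivation:
Step 1: in state A at pos -2, read 0 -> (A,0)->write 0,move R,goto A. Now: state=A, head=-1, tape[-3..4]=00110010 (head:   ^)
Step 2: in state A at pos -1, read 1 -> (A,1)->write 1,move R,goto D. Now: state=D, head=0, tape[-3..4]=00110010 (head:    ^)
Step 3: in state D at pos 0, read 1 -> (D,1)->write 0,move R,goto D. Now: state=D, head=1, tape[-3..4]=00100010 (head:     ^)
Step 4: in state D at pos 1, read 0 -> (D,0)->write 0,move R,goto C. Now: state=C, head=2, tape[-3..4]=00100010 (head:      ^)
Cells containing 1 after step 4: {-1, 3} -> 2 cell(s)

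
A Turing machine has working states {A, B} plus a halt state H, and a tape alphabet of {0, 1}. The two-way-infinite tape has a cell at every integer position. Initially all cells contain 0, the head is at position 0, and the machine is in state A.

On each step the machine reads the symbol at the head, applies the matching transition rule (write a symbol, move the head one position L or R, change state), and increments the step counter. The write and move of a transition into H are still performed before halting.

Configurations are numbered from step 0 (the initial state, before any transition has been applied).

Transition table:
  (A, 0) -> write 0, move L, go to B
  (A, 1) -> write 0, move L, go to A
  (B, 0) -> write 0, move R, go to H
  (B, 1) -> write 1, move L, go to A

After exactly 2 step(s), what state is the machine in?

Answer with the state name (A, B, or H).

Answer: H

Derivation:
Step 1: in state A at pos 0, read 0 -> (A,0)->write 0,move L,goto B. Now: state=B, head=-1, tape[-2..1]=0000 (head:  ^)
Step 2: in state B at pos -1, read 0 -> (B,0)->write 0,move R,goto H. Now: state=H, head=0, tape[-2..1]=0000 (head:   ^)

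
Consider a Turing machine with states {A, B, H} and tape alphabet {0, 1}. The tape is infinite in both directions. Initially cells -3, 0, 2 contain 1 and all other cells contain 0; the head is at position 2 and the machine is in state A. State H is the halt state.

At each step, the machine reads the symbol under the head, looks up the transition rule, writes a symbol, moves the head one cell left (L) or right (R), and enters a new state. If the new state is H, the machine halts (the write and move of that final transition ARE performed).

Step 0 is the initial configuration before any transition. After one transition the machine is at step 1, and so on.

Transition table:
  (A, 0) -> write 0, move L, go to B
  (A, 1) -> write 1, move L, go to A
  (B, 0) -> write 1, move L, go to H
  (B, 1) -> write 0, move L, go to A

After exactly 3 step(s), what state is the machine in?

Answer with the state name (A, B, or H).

Step 1: in state A at pos 2, read 1 -> (A,1)->write 1,move L,goto A. Now: state=A, head=1, tape[-4..3]=01001010 (head:      ^)
Step 2: in state A at pos 1, read 0 -> (A,0)->write 0,move L,goto B. Now: state=B, head=0, tape[-4..3]=01001010 (head:     ^)
Step 3: in state B at pos 0, read 1 -> (B,1)->write 0,move L,goto A. Now: state=A, head=-1, tape[-4..3]=01000010 (head:    ^)

Answer: A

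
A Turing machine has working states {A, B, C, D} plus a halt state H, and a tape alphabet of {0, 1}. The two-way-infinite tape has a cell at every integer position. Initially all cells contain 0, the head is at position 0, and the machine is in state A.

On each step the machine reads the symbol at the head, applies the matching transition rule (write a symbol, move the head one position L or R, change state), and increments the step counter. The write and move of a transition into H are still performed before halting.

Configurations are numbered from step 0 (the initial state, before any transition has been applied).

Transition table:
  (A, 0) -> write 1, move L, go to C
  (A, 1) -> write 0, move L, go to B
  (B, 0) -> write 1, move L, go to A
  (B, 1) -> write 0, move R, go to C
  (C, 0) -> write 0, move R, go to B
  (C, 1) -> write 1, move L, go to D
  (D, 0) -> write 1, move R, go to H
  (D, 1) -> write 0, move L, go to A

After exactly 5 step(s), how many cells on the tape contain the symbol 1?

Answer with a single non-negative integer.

Answer: 1

Derivation:
Step 1: in state A at pos 0, read 0 -> (A,0)->write 1,move L,goto C. Now: state=C, head=-1, tape[-2..1]=0010 (head:  ^)
Step 2: in state C at pos -1, read 0 -> (C,0)->write 0,move R,goto B. Now: state=B, head=0, tape[-2..1]=0010 (head:   ^)
Step 3: in state B at pos 0, read 1 -> (B,1)->write 0,move R,goto C. Now: state=C, head=1, tape[-2..2]=00000 (head:    ^)
Step 4: in state C at pos 1, read 0 -> (C,0)->write 0,move R,goto B. Now: state=B, head=2, tape[-2..3]=000000 (head:     ^)
Step 5: in state B at pos 2, read 0 -> (B,0)->write 1,move L,goto A. Now: state=A, head=1, tape[-2..3]=000010 (head:    ^)
Cells containing 1 after step 5: {2} -> 1 cell(s)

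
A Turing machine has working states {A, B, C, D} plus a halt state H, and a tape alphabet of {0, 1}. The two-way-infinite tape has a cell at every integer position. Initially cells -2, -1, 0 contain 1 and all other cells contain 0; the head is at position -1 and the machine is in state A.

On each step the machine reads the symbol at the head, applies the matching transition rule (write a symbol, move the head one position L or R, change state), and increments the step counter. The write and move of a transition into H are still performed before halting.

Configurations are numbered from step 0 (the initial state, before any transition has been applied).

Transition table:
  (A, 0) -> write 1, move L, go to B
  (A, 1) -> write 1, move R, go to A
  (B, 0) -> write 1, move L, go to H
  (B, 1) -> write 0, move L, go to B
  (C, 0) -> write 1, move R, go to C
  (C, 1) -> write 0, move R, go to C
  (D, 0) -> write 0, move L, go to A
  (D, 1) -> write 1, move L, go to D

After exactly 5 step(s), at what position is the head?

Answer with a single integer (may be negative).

Answer: -2

Derivation:
Step 1: in state A at pos -1, read 1 -> (A,1)->write 1,move R,goto A. Now: state=A, head=0, tape[-3..1]=01110 (head:    ^)
Step 2: in state A at pos 0, read 1 -> (A,1)->write 1,move R,goto A. Now: state=A, head=1, tape[-3..2]=011100 (head:     ^)
Step 3: in state A at pos 1, read 0 -> (A,0)->write 1,move L,goto B. Now: state=B, head=0, tape[-3..2]=011110 (head:    ^)
Step 4: in state B at pos 0, read 1 -> (B,1)->write 0,move L,goto B. Now: state=B, head=-1, tape[-3..2]=011010 (head:   ^)
Step 5: in state B at pos -1, read 1 -> (B,1)->write 0,move L,goto B. Now: state=B, head=-2, tape[-3..2]=010010 (head:  ^)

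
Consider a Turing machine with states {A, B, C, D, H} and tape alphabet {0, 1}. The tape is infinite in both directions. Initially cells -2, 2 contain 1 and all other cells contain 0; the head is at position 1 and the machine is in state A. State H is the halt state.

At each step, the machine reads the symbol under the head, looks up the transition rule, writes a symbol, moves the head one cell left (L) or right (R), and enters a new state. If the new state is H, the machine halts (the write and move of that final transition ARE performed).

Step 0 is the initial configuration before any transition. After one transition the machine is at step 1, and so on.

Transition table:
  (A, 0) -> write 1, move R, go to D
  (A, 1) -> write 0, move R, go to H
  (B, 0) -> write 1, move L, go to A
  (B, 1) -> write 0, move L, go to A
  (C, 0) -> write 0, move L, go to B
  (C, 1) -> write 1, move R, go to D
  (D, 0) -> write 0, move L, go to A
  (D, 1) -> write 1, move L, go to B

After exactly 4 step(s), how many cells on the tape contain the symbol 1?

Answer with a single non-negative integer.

Step 1: in state A at pos 1, read 0 -> (A,0)->write 1,move R,goto D. Now: state=D, head=2, tape[-3..3]=0100110 (head:      ^)
Step 2: in state D at pos 2, read 1 -> (D,1)->write 1,move L,goto B. Now: state=B, head=1, tape[-3..3]=0100110 (head:     ^)
Step 3: in state B at pos 1, read 1 -> (B,1)->write 0,move L,goto A. Now: state=A, head=0, tape[-3..3]=0100010 (head:    ^)
Step 4: in state A at pos 0, read 0 -> (A,0)->write 1,move R,goto D. Now: state=D, head=1, tape[-3..3]=0101010 (head:     ^)
Cells containing 1 after step 4: {-2, 0, 2} -> 3 cell(s)

Answer: 3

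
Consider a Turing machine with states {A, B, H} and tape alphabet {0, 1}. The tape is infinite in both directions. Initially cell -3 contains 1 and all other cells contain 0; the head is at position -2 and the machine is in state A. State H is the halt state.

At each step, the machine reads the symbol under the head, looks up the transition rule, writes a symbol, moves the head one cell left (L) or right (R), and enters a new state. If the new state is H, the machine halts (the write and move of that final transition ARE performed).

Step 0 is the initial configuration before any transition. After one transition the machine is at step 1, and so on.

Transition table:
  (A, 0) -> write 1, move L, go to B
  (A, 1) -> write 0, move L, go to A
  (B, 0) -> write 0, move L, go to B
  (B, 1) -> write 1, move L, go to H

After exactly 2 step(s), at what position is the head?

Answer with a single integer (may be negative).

Answer: -4

Derivation:
Step 1: in state A at pos -2, read 0 -> (A,0)->write 1,move L,goto B. Now: state=B, head=-3, tape[-4..-1]=0110 (head:  ^)
Step 2: in state B at pos -3, read 1 -> (B,1)->write 1,move L,goto H. Now: state=H, head=-4, tape[-5..-1]=00110 (head:  ^)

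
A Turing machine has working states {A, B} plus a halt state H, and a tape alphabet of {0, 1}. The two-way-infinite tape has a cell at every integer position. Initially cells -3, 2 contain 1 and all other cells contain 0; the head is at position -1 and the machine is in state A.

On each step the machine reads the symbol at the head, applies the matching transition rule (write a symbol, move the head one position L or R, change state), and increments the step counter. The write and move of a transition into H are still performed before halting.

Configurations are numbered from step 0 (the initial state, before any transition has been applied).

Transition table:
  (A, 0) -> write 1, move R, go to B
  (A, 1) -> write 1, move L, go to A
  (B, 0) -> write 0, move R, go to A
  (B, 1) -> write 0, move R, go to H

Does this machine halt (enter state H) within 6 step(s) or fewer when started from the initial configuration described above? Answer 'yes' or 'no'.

Step 1: in state A at pos -1, read 0 -> (A,0)->write 1,move R,goto B. Now: state=B, head=0, tape[-4..3]=01010010 (head:     ^)
Step 2: in state B at pos 0, read 0 -> (B,0)->write 0,move R,goto A. Now: state=A, head=1, tape[-4..3]=01010010 (head:      ^)
Step 3: in state A at pos 1, read 0 -> (A,0)->write 1,move R,goto B. Now: state=B, head=2, tape[-4..3]=01010110 (head:       ^)
Step 4: in state B at pos 2, read 1 -> (B,1)->write 0,move R,goto H. Now: state=H, head=3, tape[-4..4]=010101000 (head:        ^)
State H reached at step 4; 4 <= 6 -> yes

Answer: yes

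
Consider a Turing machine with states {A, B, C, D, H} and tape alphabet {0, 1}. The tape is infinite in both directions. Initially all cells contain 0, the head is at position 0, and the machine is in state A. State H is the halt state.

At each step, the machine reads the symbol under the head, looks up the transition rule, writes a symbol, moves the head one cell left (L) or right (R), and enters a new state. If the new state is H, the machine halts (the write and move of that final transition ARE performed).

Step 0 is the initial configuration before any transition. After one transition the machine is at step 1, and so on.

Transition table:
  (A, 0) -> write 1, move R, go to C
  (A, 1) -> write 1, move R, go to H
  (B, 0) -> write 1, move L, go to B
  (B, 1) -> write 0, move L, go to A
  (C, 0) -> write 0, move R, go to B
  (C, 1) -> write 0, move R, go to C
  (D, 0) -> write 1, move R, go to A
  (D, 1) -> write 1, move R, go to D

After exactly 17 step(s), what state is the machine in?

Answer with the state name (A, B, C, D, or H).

Step 1: in state A at pos 0, read 0 -> (A,0)->write 1,move R,goto C. Now: state=C, head=1, tape[-1..2]=0100 (head:   ^)
Step 2: in state C at pos 1, read 0 -> (C,0)->write 0,move R,goto B. Now: state=B, head=2, tape[-1..3]=01000 (head:    ^)
Step 3: in state B at pos 2, read 0 -> (B,0)->write 1,move L,goto B. Now: state=B, head=1, tape[-1..3]=01010 (head:   ^)
Step 4: in state B at pos 1, read 0 -> (B,0)->write 1,move L,goto B. Now: state=B, head=0, tape[-1..3]=01110 (head:  ^)
Step 5: in state B at pos 0, read 1 -> (B,1)->write 0,move L,goto A. Now: state=A, head=-1, tape[-2..3]=000110 (head:  ^)
Step 6: in state A at pos -1, read 0 -> (A,0)->write 1,move R,goto C. Now: state=C, head=0, tape[-2..3]=010110 (head:   ^)
Step 7: in state C at pos 0, read 0 -> (C,0)->write 0,move R,goto B. Now: state=B, head=1, tape[-2..3]=010110 (head:    ^)
Step 8: in state B at pos 1, read 1 -> (B,1)->write 0,move L,goto A. Now: state=A, head=0, tape[-2..3]=010010 (head:   ^)
Step 9: in state A at pos 0, read 0 -> (A,0)->write 1,move R,goto C. Now: state=C, head=1, tape[-2..3]=011010 (head:    ^)
Step 10: in state C at pos 1, read 0 -> (C,0)->write 0,move R,goto B. Now: state=B, head=2, tape[-2..3]=011010 (head:     ^)
Step 11: in state B at pos 2, read 1 -> (B,1)->write 0,move L,goto A. Now: state=A, head=1, tape[-2..3]=011000 (head:    ^)
Step 12: in state A at pos 1, read 0 -> (A,0)->write 1,move R,goto C. Now: state=C, head=2, tape[-2..3]=011100 (head:     ^)
Step 13: in state C at pos 2, read 0 -> (C,0)->write 0,move R,goto B. Now: state=B, head=3, tape[-2..4]=0111000 (head:      ^)
Step 14: in state B at pos 3, read 0 -> (B,0)->write 1,move L,goto B. Now: state=B, head=2, tape[-2..4]=0111010 (head:     ^)
Step 15: in state B at pos 2, read 0 -> (B,0)->write 1,move L,goto B. Now: state=B, head=1, tape[-2..4]=0111110 (head:    ^)
Step 16: in state B at pos 1, read 1 -> (B,1)->write 0,move L,goto A. Now: state=A, head=0, tape[-2..4]=0110110 (head:   ^)
Step 17: in state A at pos 0, read 1 -> (A,1)->write 1,move R,goto H. Now: state=H, head=1, tape[-2..4]=0110110 (head:    ^)

Answer: H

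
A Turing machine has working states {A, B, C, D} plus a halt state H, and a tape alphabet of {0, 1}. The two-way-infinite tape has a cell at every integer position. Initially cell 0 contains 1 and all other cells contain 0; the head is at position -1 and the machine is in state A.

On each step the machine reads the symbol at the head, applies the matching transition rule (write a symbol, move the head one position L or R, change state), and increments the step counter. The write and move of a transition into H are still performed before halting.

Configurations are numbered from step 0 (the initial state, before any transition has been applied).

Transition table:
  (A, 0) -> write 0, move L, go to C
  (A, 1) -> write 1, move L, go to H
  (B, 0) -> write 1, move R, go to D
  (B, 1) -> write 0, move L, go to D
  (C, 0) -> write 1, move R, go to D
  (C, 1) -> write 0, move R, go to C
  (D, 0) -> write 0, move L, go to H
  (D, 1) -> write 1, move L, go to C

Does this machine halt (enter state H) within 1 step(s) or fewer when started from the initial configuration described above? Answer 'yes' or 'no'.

Answer: no

Derivation:
Step 1: in state A at pos -1, read 0 -> (A,0)->write 0,move L,goto C. Now: state=C, head=-2, tape[-3..1]=00010 (head:  ^)
After 1 step(s): state = C (not H) -> not halted within 1 -> no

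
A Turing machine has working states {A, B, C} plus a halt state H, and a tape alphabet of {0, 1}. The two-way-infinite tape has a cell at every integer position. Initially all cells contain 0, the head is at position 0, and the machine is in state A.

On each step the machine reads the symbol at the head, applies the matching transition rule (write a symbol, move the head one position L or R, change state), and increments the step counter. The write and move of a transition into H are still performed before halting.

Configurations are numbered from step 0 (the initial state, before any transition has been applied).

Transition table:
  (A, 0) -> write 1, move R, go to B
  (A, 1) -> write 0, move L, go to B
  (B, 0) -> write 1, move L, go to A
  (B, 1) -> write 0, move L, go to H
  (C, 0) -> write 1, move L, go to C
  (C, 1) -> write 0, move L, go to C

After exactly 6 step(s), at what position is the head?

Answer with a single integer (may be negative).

Answer: -2

Derivation:
Step 1: in state A at pos 0, read 0 -> (A,0)->write 1,move R,goto B. Now: state=B, head=1, tape[-1..2]=0100 (head:   ^)
Step 2: in state B at pos 1, read 0 -> (B,0)->write 1,move L,goto A. Now: state=A, head=0, tape[-1..2]=0110 (head:  ^)
Step 3: in state A at pos 0, read 1 -> (A,1)->write 0,move L,goto B. Now: state=B, head=-1, tape[-2..2]=00010 (head:  ^)
Step 4: in state B at pos -1, read 0 -> (B,0)->write 1,move L,goto A. Now: state=A, head=-2, tape[-3..2]=001010 (head:  ^)
Step 5: in state A at pos -2, read 0 -> (A,0)->write 1,move R,goto B. Now: state=B, head=-1, tape[-3..2]=011010 (head:   ^)
Step 6: in state B at pos -1, read 1 -> (B,1)->write 0,move L,goto H. Now: state=H, head=-2, tape[-3..2]=010010 (head:  ^)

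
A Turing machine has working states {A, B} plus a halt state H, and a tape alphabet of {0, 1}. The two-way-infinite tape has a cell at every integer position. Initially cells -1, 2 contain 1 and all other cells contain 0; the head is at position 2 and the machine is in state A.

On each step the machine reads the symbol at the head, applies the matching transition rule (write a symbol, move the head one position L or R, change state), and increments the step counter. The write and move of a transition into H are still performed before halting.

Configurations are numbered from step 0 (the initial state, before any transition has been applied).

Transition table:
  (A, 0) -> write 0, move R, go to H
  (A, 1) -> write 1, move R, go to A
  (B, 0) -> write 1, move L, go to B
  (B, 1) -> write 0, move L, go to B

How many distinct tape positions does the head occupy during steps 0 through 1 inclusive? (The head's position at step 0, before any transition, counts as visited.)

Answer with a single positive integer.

Answer: 2

Derivation:
Step 1: in state A at pos 2, read 1 -> (A,1)->write 1,move R,goto A. Now: state=A, head=3, tape[-2..4]=0100100 (head:      ^)
Head positions at steps 0..1: starting at 2, distinct positions visited = {2, 3} -> 2 position(s)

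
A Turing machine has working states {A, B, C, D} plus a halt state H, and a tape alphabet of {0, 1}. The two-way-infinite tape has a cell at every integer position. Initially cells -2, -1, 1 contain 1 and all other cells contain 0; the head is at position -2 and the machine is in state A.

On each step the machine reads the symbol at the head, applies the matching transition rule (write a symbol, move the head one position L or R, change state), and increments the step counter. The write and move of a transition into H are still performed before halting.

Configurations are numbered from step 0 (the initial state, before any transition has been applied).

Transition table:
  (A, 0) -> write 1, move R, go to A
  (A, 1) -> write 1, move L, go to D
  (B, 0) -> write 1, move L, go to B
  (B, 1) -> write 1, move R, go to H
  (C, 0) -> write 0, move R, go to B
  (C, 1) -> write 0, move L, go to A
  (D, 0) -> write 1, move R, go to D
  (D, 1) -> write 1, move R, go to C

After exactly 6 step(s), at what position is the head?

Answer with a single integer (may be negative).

Step 1: in state A at pos -2, read 1 -> (A,1)->write 1,move L,goto D. Now: state=D, head=-3, tape[-4..2]=0011010 (head:  ^)
Step 2: in state D at pos -3, read 0 -> (D,0)->write 1,move R,goto D. Now: state=D, head=-2, tape[-4..2]=0111010 (head:   ^)
Step 3: in state D at pos -2, read 1 -> (D,1)->write 1,move R,goto C. Now: state=C, head=-1, tape[-4..2]=0111010 (head:    ^)
Step 4: in state C at pos -1, read 1 -> (C,1)->write 0,move L,goto A. Now: state=A, head=-2, tape[-4..2]=0110010 (head:   ^)
Step 5: in state A at pos -2, read 1 -> (A,1)->write 1,move L,goto D. Now: state=D, head=-3, tape[-4..2]=0110010 (head:  ^)
Step 6: in state D at pos -3, read 1 -> (D,1)->write 1,move R,goto C. Now: state=C, head=-2, tape[-4..2]=0110010 (head:   ^)

Answer: -2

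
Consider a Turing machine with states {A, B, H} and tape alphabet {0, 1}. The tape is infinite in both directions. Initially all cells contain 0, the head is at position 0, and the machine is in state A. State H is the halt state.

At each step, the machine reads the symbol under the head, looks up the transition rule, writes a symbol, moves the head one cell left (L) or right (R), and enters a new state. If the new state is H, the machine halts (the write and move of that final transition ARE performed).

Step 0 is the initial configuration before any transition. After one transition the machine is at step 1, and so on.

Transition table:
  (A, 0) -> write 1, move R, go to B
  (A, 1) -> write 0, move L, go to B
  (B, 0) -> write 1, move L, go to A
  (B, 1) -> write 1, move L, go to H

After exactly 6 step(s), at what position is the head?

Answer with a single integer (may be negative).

Answer: -2

Derivation:
Step 1: in state A at pos 0, read 0 -> (A,0)->write 1,move R,goto B. Now: state=B, head=1, tape[-1..2]=0100 (head:   ^)
Step 2: in state B at pos 1, read 0 -> (B,0)->write 1,move L,goto A. Now: state=A, head=0, tape[-1..2]=0110 (head:  ^)
Step 3: in state A at pos 0, read 1 -> (A,1)->write 0,move L,goto B. Now: state=B, head=-1, tape[-2..2]=00010 (head:  ^)
Step 4: in state B at pos -1, read 0 -> (B,0)->write 1,move L,goto A. Now: state=A, head=-2, tape[-3..2]=001010 (head:  ^)
Step 5: in state A at pos -2, read 0 -> (A,0)->write 1,move R,goto B. Now: state=B, head=-1, tape[-3..2]=011010 (head:   ^)
Step 6: in state B at pos -1, read 1 -> (B,1)->write 1,move L,goto H. Now: state=H, head=-2, tape[-3..2]=011010 (head:  ^)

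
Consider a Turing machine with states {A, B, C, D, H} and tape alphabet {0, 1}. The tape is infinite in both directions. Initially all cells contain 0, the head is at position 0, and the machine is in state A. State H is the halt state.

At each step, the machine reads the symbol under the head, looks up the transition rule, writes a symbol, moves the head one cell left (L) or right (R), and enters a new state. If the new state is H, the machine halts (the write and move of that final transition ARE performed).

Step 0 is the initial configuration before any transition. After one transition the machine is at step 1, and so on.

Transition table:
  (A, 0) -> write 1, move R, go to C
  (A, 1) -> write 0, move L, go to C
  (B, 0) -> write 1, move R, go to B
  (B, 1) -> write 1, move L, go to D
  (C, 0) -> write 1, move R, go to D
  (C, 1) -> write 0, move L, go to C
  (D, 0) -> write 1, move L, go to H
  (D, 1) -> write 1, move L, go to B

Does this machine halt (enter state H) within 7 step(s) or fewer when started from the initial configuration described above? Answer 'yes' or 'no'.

Answer: yes

Derivation:
Step 1: in state A at pos 0, read 0 -> (A,0)->write 1,move R,goto C. Now: state=C, head=1, tape[-1..2]=0100 (head:   ^)
Step 2: in state C at pos 1, read 0 -> (C,0)->write 1,move R,goto D. Now: state=D, head=2, tape[-1..3]=01100 (head:    ^)
Step 3: in state D at pos 2, read 0 -> (D,0)->write 1,move L,goto H. Now: state=H, head=1, tape[-1..3]=01110 (head:   ^)
State H reached at step 3; 3 <= 7 -> yes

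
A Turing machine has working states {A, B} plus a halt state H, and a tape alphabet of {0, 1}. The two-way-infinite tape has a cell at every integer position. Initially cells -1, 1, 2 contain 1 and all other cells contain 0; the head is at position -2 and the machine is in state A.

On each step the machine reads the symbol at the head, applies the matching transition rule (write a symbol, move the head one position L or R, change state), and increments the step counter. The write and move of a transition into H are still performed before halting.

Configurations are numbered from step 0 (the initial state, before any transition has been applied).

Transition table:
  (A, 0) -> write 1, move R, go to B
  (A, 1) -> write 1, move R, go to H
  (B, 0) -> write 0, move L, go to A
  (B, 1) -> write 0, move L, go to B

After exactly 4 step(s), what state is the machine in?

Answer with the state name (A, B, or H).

Step 1: in state A at pos -2, read 0 -> (A,0)->write 1,move R,goto B. Now: state=B, head=-1, tape[-3..3]=0110110 (head:   ^)
Step 2: in state B at pos -1, read 1 -> (B,1)->write 0,move L,goto B. Now: state=B, head=-2, tape[-3..3]=0100110 (head:  ^)
Step 3: in state B at pos -2, read 1 -> (B,1)->write 0,move L,goto B. Now: state=B, head=-3, tape[-4..3]=00000110 (head:  ^)
Step 4: in state B at pos -3, read 0 -> (B,0)->write 0,move L,goto A. Now: state=A, head=-4, tape[-5..3]=000000110 (head:  ^)

Answer: A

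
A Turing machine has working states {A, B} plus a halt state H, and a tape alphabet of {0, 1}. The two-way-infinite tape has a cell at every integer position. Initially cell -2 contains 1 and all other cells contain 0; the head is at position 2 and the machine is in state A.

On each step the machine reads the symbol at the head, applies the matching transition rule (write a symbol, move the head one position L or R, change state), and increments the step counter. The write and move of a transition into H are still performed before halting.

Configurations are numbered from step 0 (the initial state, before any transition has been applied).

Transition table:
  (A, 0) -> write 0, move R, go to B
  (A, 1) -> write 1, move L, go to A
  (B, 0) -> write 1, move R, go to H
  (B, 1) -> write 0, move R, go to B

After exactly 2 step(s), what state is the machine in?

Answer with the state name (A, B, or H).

Step 1: in state A at pos 2, read 0 -> (A,0)->write 0,move R,goto B. Now: state=B, head=3, tape[-3..4]=01000000 (head:       ^)
Step 2: in state B at pos 3, read 0 -> (B,0)->write 1,move R,goto H. Now: state=H, head=4, tape[-3..5]=010000100 (head:        ^)

Answer: H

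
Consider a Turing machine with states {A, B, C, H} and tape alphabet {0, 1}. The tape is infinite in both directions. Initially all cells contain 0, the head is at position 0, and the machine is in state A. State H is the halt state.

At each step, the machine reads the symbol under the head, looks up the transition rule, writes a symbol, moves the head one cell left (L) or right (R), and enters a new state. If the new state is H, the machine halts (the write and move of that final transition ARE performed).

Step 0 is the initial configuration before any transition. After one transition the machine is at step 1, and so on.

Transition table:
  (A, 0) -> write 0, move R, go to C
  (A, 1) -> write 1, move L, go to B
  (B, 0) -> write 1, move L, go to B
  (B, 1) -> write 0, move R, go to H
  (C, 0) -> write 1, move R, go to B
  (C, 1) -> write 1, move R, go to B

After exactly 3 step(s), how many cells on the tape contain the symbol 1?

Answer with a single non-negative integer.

Step 1: in state A at pos 0, read 0 -> (A,0)->write 0,move R,goto C. Now: state=C, head=1, tape[-1..2]=0000 (head:   ^)
Step 2: in state C at pos 1, read 0 -> (C,0)->write 1,move R,goto B. Now: state=B, head=2, tape[-1..3]=00100 (head:    ^)
Step 3: in state B at pos 2, read 0 -> (B,0)->write 1,move L,goto B. Now: state=B, head=1, tape[-1..3]=00110 (head:   ^)
Cells containing 1 after step 3: {1, 2} -> 2 cell(s)

Answer: 2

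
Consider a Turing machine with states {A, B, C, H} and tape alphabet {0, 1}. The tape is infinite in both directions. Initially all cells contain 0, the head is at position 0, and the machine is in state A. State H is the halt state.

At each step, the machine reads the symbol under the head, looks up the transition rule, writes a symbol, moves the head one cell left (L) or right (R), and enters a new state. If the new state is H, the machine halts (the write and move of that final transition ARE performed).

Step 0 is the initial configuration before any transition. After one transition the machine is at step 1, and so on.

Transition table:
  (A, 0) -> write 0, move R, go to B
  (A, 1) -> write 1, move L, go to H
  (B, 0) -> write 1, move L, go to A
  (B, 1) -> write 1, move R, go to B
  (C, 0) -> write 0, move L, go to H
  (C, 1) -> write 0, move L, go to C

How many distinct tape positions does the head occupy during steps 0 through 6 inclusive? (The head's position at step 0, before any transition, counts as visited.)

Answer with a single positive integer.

Answer: 3

Derivation:
Step 1: in state A at pos 0, read 0 -> (A,0)->write 0,move R,goto B. Now: state=B, head=1, tape[-1..2]=0000 (head:   ^)
Step 2: in state B at pos 1, read 0 -> (B,0)->write 1,move L,goto A. Now: state=A, head=0, tape[-1..2]=0010 (head:  ^)
Step 3: in state A at pos 0, read 0 -> (A,0)->write 0,move R,goto B. Now: state=B, head=1, tape[-1..2]=0010 (head:   ^)
Step 4: in state B at pos 1, read 1 -> (B,1)->write 1,move R,goto B. Now: state=B, head=2, tape[-1..3]=00100 (head:    ^)
Step 5: in state B at pos 2, read 0 -> (B,0)->write 1,move L,goto A. Now: state=A, head=1, tape[-1..3]=00110 (head:   ^)
Step 6: in state A at pos 1, read 1 -> (A,1)->write 1,move L,goto H. Now: state=H, head=0, tape[-1..3]=00110 (head:  ^)
Head positions at steps 0..6: starting at 0, distinct positions visited = {0, 1, 2} -> 3 position(s)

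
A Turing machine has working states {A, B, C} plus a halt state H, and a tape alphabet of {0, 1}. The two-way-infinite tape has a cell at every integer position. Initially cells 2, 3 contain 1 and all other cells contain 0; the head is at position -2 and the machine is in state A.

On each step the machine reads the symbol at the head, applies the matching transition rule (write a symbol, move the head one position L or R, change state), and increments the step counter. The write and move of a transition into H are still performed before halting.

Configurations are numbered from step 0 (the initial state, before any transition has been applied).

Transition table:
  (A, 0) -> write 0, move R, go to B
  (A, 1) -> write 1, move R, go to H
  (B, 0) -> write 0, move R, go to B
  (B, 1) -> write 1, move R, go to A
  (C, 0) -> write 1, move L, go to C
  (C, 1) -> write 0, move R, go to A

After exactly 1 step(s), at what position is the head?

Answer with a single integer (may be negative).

Answer: -1

Derivation:
Step 1: in state A at pos -2, read 0 -> (A,0)->write 0,move R,goto B. Now: state=B, head=-1, tape[-3..4]=00000110 (head:   ^)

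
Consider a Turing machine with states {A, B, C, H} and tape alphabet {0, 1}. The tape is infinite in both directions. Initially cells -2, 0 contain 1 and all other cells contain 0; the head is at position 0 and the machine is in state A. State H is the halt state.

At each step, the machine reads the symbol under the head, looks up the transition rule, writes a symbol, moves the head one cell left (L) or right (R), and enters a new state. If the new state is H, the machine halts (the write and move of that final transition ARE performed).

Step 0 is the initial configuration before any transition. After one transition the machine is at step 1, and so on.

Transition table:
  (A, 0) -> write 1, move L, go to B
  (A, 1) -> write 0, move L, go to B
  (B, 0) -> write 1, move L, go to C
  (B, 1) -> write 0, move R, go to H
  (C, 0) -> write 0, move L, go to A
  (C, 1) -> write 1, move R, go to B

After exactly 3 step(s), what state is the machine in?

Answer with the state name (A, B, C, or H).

Step 1: in state A at pos 0, read 1 -> (A,1)->write 0,move L,goto B. Now: state=B, head=-1, tape[-3..1]=01000 (head:   ^)
Step 2: in state B at pos -1, read 0 -> (B,0)->write 1,move L,goto C. Now: state=C, head=-2, tape[-3..1]=01100 (head:  ^)
Step 3: in state C at pos -2, read 1 -> (C,1)->write 1,move R,goto B. Now: state=B, head=-1, tape[-3..1]=01100 (head:   ^)

Answer: B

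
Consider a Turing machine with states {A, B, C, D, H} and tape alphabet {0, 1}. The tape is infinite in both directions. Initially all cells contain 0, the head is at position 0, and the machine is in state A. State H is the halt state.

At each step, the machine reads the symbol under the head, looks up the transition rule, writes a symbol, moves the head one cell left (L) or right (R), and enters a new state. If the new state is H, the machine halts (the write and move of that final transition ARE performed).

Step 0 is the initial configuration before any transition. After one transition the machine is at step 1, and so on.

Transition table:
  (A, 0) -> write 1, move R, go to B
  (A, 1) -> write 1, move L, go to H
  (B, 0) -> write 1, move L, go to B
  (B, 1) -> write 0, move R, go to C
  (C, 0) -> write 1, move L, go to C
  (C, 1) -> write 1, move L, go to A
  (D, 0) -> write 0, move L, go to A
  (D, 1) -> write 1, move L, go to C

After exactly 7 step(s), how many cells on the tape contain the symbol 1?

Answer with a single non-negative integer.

Answer: 2

Derivation:
Step 1: in state A at pos 0, read 0 -> (A,0)->write 1,move R,goto B. Now: state=B, head=1, tape[-1..2]=0100 (head:   ^)
Step 2: in state B at pos 1, read 0 -> (B,0)->write 1,move L,goto B. Now: state=B, head=0, tape[-1..2]=0110 (head:  ^)
Step 3: in state B at pos 0, read 1 -> (B,1)->write 0,move R,goto C. Now: state=C, head=1, tape[-1..2]=0010 (head:   ^)
Step 4: in state C at pos 1, read 1 -> (C,1)->write 1,move L,goto A. Now: state=A, head=0, tape[-1..2]=0010 (head:  ^)
Step 5: in state A at pos 0, read 0 -> (A,0)->write 1,move R,goto B. Now: state=B, head=1, tape[-1..2]=0110 (head:   ^)
Step 6: in state B at pos 1, read 1 -> (B,1)->write 0,move R,goto C. Now: state=C, head=2, tape[-1..3]=01000 (head:    ^)
Step 7: in state C at pos 2, read 0 -> (C,0)->write 1,move L,goto C. Now: state=C, head=1, tape[-1..3]=01010 (head:   ^)
Cells containing 1 after step 7: {0, 2} -> 2 cell(s)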